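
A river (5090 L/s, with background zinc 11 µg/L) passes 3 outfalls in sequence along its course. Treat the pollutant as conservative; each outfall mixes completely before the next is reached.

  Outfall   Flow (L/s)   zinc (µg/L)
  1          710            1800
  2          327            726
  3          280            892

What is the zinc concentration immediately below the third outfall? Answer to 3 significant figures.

Below outfall 1: Q → 5800 L/s, C = (5090·11.00 + 710.0·1800)/5800 = 230.0 µg/L.
Below outfall 2: Q → 6127 L/s, C = (5800·230.0 + 327.0·726.0)/6127 = 256.5 µg/L.
Below outfall 3: Q → 6407 L/s, C = (6127·256.5 + 280.0·892.0)/6407 = 284.2 µg/L.

284 µg/L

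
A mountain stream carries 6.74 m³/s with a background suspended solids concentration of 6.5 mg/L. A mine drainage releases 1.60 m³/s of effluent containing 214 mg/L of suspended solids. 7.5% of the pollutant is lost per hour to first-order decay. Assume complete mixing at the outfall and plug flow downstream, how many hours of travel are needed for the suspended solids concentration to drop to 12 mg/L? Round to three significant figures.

Mass balance: C = (6.740·6.500 + 1.600·214.0) / 8.340 = 386.2/8.340 = 46.31 mg/L.
7.5%/h lost → k = −ln(1 − 0.075) = 0.07796 h⁻¹.
46.31·exp(−k·t) = 12 → t = ln(46.31/12)/k = 62360 s = 17.32 h.

17.3 h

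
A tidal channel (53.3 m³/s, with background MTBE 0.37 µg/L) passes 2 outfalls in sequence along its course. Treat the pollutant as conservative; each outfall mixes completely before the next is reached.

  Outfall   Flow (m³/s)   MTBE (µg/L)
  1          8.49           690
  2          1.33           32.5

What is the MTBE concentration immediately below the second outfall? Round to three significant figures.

After outfall 1: Q = 53.30 + 8.490 = 61.79 m³/s; C = (53.30·0.3700 + 8.490·690.0)/61.79 = 95.13 µg/L.
After outfall 2: Q = 61.79 + 1.330 = 63.12 m³/s; C = (61.79·95.13 + 1.330·32.50)/63.12 = 93.81 µg/L.

93.8 µg/L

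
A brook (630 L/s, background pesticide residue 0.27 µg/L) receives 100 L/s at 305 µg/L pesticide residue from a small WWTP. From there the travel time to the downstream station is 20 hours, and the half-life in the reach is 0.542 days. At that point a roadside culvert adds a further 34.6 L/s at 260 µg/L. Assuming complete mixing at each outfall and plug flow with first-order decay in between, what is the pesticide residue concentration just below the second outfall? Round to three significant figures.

Flow-weighted average: C = (630.0·0.2700 + 100.0·305.0) / 730.0 = 30670/730.0 = 42.01 µg/L; combined flow 730.0 L/s.
Half-life 0.542 d → k = ln 2 / 0.542 = 1.279 d⁻¹.
After decay, C = 42.01 × e^(−kt) = 42.01 × 0.3445 = 14.47 µg/L.
At the second outfall, C = (730.0·14.47 + 34.60·260.0) / (730.0 + 34.60) = 25.58 µg/L.

25.6 µg/L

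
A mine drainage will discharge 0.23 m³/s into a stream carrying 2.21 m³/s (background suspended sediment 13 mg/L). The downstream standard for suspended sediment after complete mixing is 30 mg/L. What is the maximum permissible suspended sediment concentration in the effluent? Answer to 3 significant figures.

193 mg/L

At the limit, (Qr·Cr + Qe·Cₑ)/(Qr + Qe) = 30:
Cₑ = (2.440·30 − 2.210·13.00) / 0.2300 = 193.3 mg/L.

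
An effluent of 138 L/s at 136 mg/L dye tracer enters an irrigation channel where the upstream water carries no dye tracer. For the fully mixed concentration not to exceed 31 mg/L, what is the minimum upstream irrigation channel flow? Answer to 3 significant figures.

Set C_mix = 31: (Q·0 + 138.0·136.0) / (Q + 138.0) = 31
→ Q = 138.0·(136.0 − 31)/(31 − 0) = 467.4 L/s.

467 L/s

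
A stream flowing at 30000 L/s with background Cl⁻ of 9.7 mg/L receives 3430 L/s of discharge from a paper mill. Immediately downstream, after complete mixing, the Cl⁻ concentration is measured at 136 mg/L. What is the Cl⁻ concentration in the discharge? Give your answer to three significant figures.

Mass balance: 30000·9.700 + 3430·Cₑ = 33430·136.0
→ Cₑ = (33430·136.0 − 30000·9.700) / 3430 = 1241 mg/L.

1240 mg/L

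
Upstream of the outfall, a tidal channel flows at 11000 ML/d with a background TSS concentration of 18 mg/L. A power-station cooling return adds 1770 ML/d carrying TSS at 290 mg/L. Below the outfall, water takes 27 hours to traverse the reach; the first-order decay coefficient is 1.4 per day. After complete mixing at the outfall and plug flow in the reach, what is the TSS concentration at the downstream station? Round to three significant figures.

11.5 mg/L

Mass balance: C = (11000·18.00 + 1770·290.0) / 12770 = 711300/12770 = 55.70 mg/L.
First-order decay: C = 55.70·exp(−k·t) = 55.70·0.2070 = 11.53 mg/L.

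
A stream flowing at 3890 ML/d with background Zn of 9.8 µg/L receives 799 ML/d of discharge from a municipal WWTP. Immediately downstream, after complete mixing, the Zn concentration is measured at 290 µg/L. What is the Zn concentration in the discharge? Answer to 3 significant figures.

Mass balance: 3890·9.800 + 799.0·Cₑ = 4689·290.0
→ Cₑ = (4689·290.0 − 3890·9.800) / 799.0 = 1654 µg/L.

1650 µg/L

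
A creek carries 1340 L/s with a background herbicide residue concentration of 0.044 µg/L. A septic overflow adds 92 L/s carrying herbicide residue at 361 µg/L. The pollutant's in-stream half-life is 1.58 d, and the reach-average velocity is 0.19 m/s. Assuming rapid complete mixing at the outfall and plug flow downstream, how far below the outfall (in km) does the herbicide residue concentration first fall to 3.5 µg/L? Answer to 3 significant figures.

Conservation of mass: C = (1340·0.04400 + 92.00·361.0) / 1432 = 33270/1432 = 23.23 µg/L.
Half-life 1.58 d → k = ln 2 / 1.58 = 0.4387 d⁻¹.
Set 23.23·exp(−k·t) = 3.5 → t = ln(23.23/3.5)/k = 372800 s = 103.6 h.
Distance = v·t = 0.19·372800 = 70830 m = 70.83 km.

70.8 km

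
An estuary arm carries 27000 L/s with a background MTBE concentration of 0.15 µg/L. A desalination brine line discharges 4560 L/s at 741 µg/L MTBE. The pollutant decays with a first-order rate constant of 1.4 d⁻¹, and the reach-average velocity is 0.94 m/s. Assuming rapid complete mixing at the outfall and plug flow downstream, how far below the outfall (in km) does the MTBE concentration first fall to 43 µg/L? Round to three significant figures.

53.0 km

Mass balance: C = (27000·0.1500 + 4560·741.0) / 31560 = 3383000/31560 = 107.2 µg/L.
Set 107.2·exp(−k·t) = 43 → t = ln(107.2/43)/k = 56370 s = 15.66 h.
Distance = v·t = 0.94·56370 = 52990 m = 52.99 km.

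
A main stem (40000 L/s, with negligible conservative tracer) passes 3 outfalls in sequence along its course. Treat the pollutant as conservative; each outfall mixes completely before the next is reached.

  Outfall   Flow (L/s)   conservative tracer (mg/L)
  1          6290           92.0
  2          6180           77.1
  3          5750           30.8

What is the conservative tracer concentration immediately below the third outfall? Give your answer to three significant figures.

Outfall 1: combined Q = 46290 L/s; C = (40000·0 + 6290·92.00)/46290 = 12.50 mg/L.
Outfall 2: combined Q = 52470 L/s; C = (46290·12.50 + 6180·77.10)/52470 = 20.11 mg/L.
Outfall 3: combined Q = 58220 L/s; C = (52470·20.11 + 5750·30.80)/58220 = 21.17 mg/L.

21.2 mg/L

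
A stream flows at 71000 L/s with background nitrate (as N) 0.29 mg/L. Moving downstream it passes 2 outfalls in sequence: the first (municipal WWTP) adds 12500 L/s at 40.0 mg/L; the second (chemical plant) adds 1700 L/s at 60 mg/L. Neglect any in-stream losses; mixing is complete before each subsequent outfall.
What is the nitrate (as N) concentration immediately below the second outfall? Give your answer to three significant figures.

After outfall 1: Q = 71000 + 12500 = 83500 L/s; C = (71000·0.2900 + 12500·40.00)/83500 = 6.235 mg/L.
After outfall 2: Q = 83500 + 1700 = 85200 L/s; C = (83500·6.235 + 1700·60.00)/85200 = 7.307 mg/L.

7.31 mg/L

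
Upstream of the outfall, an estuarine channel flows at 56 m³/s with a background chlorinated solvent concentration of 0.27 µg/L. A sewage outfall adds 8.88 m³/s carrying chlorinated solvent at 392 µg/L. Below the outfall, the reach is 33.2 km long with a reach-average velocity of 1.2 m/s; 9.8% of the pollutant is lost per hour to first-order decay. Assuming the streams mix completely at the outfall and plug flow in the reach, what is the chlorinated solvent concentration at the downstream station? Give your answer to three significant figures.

24.4 µg/L

Conservation of mass: C = (56.00·0.2700 + 8.880·392.0) / 64.88 = 3496/64.88 = 53.89 µg/L.
Travel time t = 33.2·1000 / 1.2 = 27670 s = 7.685 h.
9.8%/h lost → k = −ln(1 − 0.098) = 0.1031 h⁻¹.
After decay, C = 53.89 × e^(−kt) = 53.89 × 0.4526 = 24.39 µg/L.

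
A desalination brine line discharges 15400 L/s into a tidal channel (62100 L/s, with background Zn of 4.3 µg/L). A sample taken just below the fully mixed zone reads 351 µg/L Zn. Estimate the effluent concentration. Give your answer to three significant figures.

1750 µg/L

Mass balance: 62100·4.300 + 15400·Cₑ = 77500·351.0
→ Cₑ = (77500·351.0 − 62100·4.300) / 15400 = 1749 µg/L.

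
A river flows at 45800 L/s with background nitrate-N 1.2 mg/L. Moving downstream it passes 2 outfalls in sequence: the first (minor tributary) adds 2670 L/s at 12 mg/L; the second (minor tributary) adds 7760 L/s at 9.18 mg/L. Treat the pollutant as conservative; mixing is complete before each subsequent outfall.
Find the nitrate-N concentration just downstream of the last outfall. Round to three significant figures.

Below outfall 1: Q → 48470 L/s, C = (45800·1.200 + 2670·12.00)/48470 = 1.795 mg/L.
Below outfall 2: Q → 56230 L/s, C = (48470·1.795 + 7760·9.180)/56230 = 2.814 mg/L.

2.81 mg/L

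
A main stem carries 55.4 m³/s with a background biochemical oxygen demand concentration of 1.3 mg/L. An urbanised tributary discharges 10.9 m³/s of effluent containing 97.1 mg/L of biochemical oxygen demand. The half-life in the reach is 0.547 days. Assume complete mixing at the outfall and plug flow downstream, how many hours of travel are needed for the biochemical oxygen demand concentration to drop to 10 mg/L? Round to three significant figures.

10.1 h

Mixed concentration C = ΣQC/ΣQ = (55.40·1.300 + 10.90·97.10) / 66.30 = 1130/66.30 = 17.05 mg/L.
Half-life 0.547 d → k = ln 2 / 0.547 = 1.267 d⁻¹.
17.05·exp(−k·t) = 10 → t = ln(17.05/10)/k = 36380 s = 10.11 h.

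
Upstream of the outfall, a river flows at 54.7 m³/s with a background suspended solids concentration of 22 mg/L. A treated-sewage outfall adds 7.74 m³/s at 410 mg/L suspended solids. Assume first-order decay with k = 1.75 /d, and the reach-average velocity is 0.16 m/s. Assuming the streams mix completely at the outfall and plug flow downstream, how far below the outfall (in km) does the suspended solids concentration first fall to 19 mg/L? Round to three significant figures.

Mass balance: C = (54.70·22.00 + 7.740·410.0) / 62.44 = 4377/62.44 = 70.10 mg/L.
Set 70.10·exp(−k·t) = 19 → t = ln(70.10/19)/k = 64450 s = 17.90 h.
Distance = v·t = 0.16·64450 = 10310 m = 10.31 km.

10.3 km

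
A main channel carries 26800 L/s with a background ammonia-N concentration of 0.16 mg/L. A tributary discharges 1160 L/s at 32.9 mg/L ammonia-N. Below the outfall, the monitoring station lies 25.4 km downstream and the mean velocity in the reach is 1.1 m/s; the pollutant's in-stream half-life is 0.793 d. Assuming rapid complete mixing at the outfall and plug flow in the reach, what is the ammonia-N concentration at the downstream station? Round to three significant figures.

Mass balance: C = (26800·0.1600 + 1160·32.90) / 27960 = 42450/27960 = 1.518 mg/L.
Travel time t = 25.4·1000 / 1.1 = 23090 s = 6.414 h.
Half-life 0.793 d → k = ln 2 / 0.793 = 0.8741 d⁻¹.
First-order decay: C = 1.518·exp(−k·t) = 1.518·0.7917 = 1.202 mg/L.

1.20 mg/L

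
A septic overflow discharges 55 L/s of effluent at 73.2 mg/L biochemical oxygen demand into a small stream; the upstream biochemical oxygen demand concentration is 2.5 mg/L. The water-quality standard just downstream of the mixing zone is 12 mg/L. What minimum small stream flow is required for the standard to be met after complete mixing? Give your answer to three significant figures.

Set C_mix = 12: (Q·2.500 + 55.00·73.20) / (Q + 55.00) = 12
→ Q = 55.00·(73.20 − 12)/(12 − 2.500) = 354.3 L/s.

354 L/s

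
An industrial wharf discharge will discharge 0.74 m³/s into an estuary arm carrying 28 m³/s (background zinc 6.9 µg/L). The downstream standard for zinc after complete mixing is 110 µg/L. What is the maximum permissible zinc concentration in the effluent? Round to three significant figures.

At the limit, (Qr·Cr + Qe·Cₑ)/(Qr + Qe) = 110:
Cₑ = (28.74·110 − 28.00·6.900) / 0.7400 = 4011 µg/L.

4010 µg/L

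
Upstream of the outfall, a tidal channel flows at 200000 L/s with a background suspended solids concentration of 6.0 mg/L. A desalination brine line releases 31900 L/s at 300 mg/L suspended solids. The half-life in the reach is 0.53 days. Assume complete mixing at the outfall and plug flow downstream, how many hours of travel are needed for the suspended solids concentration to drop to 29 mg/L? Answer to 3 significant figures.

8.64 h

Mixed concentration C = ΣQC/ΣQ = (200000·6.000 + 31900·300.0) / 231900 = 10770000/231900 = 46.44 mg/L.
Half-life 0.53 d → k = ln 2 / 0.53 = 1.308 d⁻¹.
46.44·exp(−k·t) = 29 → t = ln(46.44/29)/k = 31110 s = 8.642 h.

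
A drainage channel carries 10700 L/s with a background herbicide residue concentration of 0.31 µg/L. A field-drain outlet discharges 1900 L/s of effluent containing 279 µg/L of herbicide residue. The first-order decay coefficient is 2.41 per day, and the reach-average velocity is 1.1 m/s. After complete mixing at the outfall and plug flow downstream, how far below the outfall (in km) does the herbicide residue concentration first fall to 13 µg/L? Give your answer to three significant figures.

46.6 km

Conservation of mass: C = (10700·0.3100 + 1900·279.0) / 12600 = 533400/12600 = 42.33 µg/L.
Set 42.33·exp(−k·t) = 13 → t = ln(42.33/13)/k = 42330 s = 11.76 h.
Distance = v·t = 1.1·42330 = 46560 m = 46.56 km.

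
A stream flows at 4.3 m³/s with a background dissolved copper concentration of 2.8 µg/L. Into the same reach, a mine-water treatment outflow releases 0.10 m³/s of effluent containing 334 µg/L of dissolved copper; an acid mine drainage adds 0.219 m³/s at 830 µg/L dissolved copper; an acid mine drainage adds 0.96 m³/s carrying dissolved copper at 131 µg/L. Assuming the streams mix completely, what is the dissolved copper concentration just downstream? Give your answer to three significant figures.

After mixing, C = (4.300·2.800 + 0.1000·334.0 + 0.2190·830.0 + 0.9600·131.0) / 5.579 = 353.0/5.579 = 63.27 µg/L.

63.3 µg/L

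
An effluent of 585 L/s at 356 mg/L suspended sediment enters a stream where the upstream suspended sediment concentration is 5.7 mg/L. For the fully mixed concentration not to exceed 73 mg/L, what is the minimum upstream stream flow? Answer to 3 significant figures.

Set C_mix = 73: (Q·5.700 + 585.0·356.0) / (Q + 585.0) = 73
→ Q = 585.0·(356.0 − 73)/(73 − 5.700) = 2460 L/s.

2460 L/s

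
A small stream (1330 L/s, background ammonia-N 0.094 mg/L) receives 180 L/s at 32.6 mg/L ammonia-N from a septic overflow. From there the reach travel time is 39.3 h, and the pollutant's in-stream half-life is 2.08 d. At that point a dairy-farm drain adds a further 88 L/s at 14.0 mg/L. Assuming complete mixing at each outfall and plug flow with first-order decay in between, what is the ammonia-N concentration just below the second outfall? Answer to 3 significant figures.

2.94 mg/L

After mixing, C = (1330·0.09400 + 180.0·32.60) / 1510 = 5993/1510 = 3.969 mg/L; combined flow 1510 L/s.
Half-life 2.08 d → k = ln 2 / 2.08 = 0.3332 d⁻¹.
First-order decay: C = 3.969·exp(−k·t) = 3.969·0.5794 = 2.300 mg/L.
Second outfall: C = (1510·2.300 + 88.00·14.00)/1598 = 2.944 mg/L.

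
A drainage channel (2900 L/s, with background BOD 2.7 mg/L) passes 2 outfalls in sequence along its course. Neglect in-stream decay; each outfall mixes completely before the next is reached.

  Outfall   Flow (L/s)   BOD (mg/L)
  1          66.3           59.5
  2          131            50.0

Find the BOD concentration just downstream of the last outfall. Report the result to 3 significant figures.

5.92 mg/L

After outfall 1: Q = 2900 + 66.30 = 2966 L/s; C = (2900·2.700 + 66.30·59.50)/2966 = 3.970 mg/L.
After outfall 2: Q = 2966 + 131.0 = 3097 L/s; C = (2966·3.970 + 131.0·50.00)/3097 = 5.916 mg/L.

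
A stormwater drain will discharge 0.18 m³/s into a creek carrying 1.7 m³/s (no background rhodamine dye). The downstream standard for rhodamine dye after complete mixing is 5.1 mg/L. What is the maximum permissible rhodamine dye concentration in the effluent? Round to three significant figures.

At the limit, (Qr·Cr + Qe·Cₑ)/(Qr + Qe) = 5.1:
Cₑ = (1.880·5.1 − 1.700·0) / 0.1800 = 53.27 mg/L.

53.3 mg/L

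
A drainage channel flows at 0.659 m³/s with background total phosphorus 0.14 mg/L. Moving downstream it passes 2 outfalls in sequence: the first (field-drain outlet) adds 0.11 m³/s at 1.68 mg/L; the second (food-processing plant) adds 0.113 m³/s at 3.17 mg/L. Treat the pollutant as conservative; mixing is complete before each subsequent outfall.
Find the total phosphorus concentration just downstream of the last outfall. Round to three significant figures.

Below outfall 1: Q → 0.7690 m³/s, C = (0.6590·0.1400 + 0.1100·1.680)/0.7690 = 0.3603 mg/L.
Below outfall 2: Q → 0.8820 m³/s, C = (0.7690·0.3603 + 0.1130·3.170)/0.8820 = 0.7203 mg/L.

0.720 mg/L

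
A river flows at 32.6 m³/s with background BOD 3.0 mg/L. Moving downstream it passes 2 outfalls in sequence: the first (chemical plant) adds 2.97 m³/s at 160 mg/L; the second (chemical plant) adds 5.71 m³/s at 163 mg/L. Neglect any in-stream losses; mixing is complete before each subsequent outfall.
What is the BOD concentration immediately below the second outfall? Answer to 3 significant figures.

Below outfall 1: Q → 35.57 m³/s, C = (32.60·3.000 + 2.970·160.0)/35.57 = 16.11 mg/L.
Below outfall 2: Q → 41.28 m³/s, C = (35.57·16.11 + 5.710·163.0)/41.28 = 36.43 mg/L.

36.4 mg/L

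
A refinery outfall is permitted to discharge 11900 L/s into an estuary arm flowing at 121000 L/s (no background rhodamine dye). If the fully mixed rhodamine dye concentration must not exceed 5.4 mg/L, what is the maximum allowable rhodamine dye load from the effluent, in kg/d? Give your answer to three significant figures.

Mass balance at the limit: 121000·0 + 11900·Cₑ = 132900·5.4 → Cₑ = 60.31 mg/L.
11900 L/s = 11.90 m³/s. Load = 11.90 m³/s × 60.31 g/m³ × 86 400 s/d = 62010 kg/d.

62000 kg/d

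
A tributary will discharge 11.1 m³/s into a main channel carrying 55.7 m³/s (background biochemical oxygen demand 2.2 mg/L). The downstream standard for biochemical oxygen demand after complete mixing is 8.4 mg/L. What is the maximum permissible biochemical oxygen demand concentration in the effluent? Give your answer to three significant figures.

At the limit, (Qr·Cr + Qe·Cₑ)/(Qr + Qe) = 8.4:
Cₑ = (66.80·8.4 − 55.70·2.200) / 11.10 = 39.51 mg/L.

39.5 mg/L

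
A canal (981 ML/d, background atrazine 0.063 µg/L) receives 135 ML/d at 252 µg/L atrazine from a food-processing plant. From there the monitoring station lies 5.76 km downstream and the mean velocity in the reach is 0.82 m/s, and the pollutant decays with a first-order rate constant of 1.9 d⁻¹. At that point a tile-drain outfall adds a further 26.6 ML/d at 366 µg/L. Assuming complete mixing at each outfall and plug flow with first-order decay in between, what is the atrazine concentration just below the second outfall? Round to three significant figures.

Mixed concentration C = ΣQC/ΣQ = (981.0·0.06300 + 135.0·252.0) / 1116 = 34080/1116 = 30.54 µg/L; combined flow 1116 ML/d.
Travel time t = 5.76·1000 / 0.82 = 7024 s = 1.951 h.
After decay, C = 30.54 × e^(−kt) = 30.54 × 0.8569 = 26.17 µg/L.
At the second outfall, C = (1116·26.17 + 26.60·366.0) / (1116 + 26.60) = 34.08 µg/L.

34.1 µg/L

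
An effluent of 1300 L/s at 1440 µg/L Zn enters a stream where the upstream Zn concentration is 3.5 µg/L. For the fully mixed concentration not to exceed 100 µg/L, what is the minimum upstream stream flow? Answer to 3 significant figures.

18100 L/s

Set C_mix = 100: (Q·3.500 + 1300·1440) / (Q + 1300) = 100
→ Q = 1300·(1440 − 100)/(100 − 3.500) = 18050 L/s.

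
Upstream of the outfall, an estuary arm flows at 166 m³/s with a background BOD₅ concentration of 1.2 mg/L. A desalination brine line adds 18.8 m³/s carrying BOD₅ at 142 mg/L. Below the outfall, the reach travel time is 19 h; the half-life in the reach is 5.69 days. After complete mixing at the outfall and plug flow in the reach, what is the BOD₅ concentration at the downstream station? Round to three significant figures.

After mixing, C = (166.0·1.200 + 18.80·142.0) / 184.8 = 2869/184.8 = 15.52 mg/L.
Half-life 5.69 d → k = ln 2 / 5.69 = 0.1218 d⁻¹.
First-order decay: C = 15.52·exp(−k·t) = 15.52·0.9081 = 14.10 mg/L.

14.1 mg/L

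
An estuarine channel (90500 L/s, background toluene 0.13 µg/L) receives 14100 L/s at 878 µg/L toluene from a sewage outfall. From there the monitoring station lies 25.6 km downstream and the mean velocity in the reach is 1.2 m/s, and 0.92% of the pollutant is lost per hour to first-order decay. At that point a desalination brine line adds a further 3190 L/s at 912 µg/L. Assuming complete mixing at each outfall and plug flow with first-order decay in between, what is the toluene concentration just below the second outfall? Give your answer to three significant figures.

136 µg/L

Mixed concentration C = ΣQC/ΣQ = (90500·0.1300 + 14100·878.0) / 104600 = 12390000/104600 = 118.5 µg/L; combined flow 104600 L/s.
Travel time t = 25.6·1000 / 1.2 = 21330 s = 5.926 h.
0.92%/h lost → k = −ln(1 − 0.0092) = 0.009243 h⁻¹.
Applying C = C₀e^(−kt): 118.5 × 0.9467 = 112.2 µg/L.
Second outfall: C = (104600·112.2 + 3190·912.0)/107800 = 135.8 µg/L.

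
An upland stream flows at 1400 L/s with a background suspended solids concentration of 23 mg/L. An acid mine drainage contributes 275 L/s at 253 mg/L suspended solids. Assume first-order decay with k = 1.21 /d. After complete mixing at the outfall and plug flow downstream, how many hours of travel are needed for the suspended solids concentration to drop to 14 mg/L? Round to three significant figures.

After mixing, C = (1400·23.00 + 275.0·253.0) / 1675 = 101800/1675 = 60.76 mg/L.
60.76·exp(−k·t) = 14 → t = ln(60.76/14)/k = 104800 s = 29.12 h.

29.1 h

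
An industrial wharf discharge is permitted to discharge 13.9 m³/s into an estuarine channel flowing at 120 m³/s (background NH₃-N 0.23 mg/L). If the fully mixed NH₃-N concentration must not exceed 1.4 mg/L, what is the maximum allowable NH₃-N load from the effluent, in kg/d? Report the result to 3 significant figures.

Mass balance at the limit: 120.0·0.2300 + 13.90·Cₑ = 133.9·1.4 → Cₑ = 11.50 mg/L.
Load = 13.90 m³/s × 11.50 g/m³ × 86 400 s/d = 13810 kg/d.

13800 kg/d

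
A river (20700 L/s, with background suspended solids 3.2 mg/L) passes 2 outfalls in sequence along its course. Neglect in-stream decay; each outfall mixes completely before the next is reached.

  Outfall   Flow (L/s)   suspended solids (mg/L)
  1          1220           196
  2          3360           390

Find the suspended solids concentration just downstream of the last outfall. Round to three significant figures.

After outfall 1: Q = 20700 + 1220 = 21920 L/s; C = (20700·3.200 + 1220·196.0)/21920 = 13.93 mg/L.
After outfall 2: Q = 21920 + 3360 = 25280 L/s; C = (21920·13.93 + 3360·390.0)/25280 = 63.91 mg/L.

63.9 mg/L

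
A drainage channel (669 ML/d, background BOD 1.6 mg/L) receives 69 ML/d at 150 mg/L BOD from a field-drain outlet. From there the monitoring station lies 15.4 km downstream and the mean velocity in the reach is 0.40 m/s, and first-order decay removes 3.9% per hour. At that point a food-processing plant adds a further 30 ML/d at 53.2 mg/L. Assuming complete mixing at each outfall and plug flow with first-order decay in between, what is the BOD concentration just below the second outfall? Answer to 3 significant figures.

11.8 mg/L

After mixing, C = (669.0·1.600 + 69.00·150.0) / 738.0 = 11420/738.0 = 15.47 mg/L; combined flow 738.0 ML/d.
Travel time t = 15.4·1000 / 0.40 = 38500 s = 10.69 h.
3.9%/h lost → k = −ln(1 − 0.039) = 0.03978 h⁻¹.
Decay over the reach: 15.47·exp(−kt) = 15.47·0.6535 = 10.11 mg/L.
At the second outfall, C = (738.0·10.11 + 30.00·53.20) / (738.0 + 30.00) = 11.80 mg/L.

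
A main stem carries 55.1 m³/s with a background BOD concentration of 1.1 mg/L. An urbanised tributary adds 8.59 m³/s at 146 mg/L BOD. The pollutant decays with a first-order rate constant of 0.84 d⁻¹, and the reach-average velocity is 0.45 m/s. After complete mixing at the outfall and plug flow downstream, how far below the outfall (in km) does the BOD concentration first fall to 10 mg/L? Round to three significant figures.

Flow-weighted average: C = (55.10·1.100 + 8.590·146.0) / 63.69 = 1315/63.69 = 20.64 mg/L.
Set 20.64·exp(−k·t) = 10 → t = ln(20.64/10)/k = 74550 s = 20.71 h.
Distance = v·t = 0.45·74550 = 33550 m = 33.55 km.

33.5 km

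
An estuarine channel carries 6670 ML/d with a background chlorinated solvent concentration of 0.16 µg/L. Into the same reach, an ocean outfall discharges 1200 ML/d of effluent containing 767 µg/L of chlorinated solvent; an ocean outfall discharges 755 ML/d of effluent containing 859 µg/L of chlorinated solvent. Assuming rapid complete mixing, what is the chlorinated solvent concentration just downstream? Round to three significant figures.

Flow-weighted average: C = (6670·0.1600 + 1200·767.0 + 755.0·859.0) / 8625 = 1570000/8625 = 182.0 µg/L.

182 µg/L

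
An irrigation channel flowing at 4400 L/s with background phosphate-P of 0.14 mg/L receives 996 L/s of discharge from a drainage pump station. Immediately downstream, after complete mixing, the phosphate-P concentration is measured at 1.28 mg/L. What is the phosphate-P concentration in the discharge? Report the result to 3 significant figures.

6.32 mg/L

Mass balance: 4400·0.1400 + 996.0·Cₑ = 5396·1.280
→ Cₑ = (5396·1.280 − 4400·0.1400) / 996.0 = 6.316 mg/L.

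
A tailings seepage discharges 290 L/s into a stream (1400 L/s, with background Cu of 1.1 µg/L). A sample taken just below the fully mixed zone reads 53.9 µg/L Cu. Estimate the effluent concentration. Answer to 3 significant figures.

Mass balance: 1400·1.100 + 290.0·Cₑ = 1690·53.90
→ Cₑ = (1690·53.90 − 1400·1.100) / 290.0 = 308.8 µg/L.

309 µg/L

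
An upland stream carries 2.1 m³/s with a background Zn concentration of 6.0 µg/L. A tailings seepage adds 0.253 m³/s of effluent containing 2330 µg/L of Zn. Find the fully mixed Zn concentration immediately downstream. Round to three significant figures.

After mixing, C = (2.100·6.000 + 0.2530·2330) / 2.353 = 602.1/2.353 = 255.9 µg/L.

256 µg/L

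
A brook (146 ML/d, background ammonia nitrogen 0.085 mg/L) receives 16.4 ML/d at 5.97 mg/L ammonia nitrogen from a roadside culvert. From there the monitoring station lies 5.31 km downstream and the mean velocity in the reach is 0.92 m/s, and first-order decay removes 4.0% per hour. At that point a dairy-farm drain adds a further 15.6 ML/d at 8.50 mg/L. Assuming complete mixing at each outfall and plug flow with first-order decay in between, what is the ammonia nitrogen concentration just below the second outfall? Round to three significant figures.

Flow-weighted average: C = (146.0·0.08500 + 16.40·5.970) / 162.4 = 110.3/162.4 = 0.6793 mg/L; combined flow 162.4 ML/d.
Travel time t = 5.31·1000 / 0.92 = 5772 s = 1.603 h.
4.0%/h lost → k = −ln(1 − 0.04) = 0.04082 h⁻¹.
After decay, C = 0.6793 × e^(−kt) = 0.6793 × 0.9366 = 0.6363 mg/L.
At the second outfall, C = (162.4·0.6363 + 15.60·8.500) / (162.4 + 15.60) = 1.325 mg/L.

1.33 mg/L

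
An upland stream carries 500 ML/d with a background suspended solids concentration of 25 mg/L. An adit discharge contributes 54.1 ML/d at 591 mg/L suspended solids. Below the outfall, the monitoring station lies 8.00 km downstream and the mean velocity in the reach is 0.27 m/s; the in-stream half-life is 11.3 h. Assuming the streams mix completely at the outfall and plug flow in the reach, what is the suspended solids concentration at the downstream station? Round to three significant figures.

48.4 mg/L

Mixed concentration C = ΣQC/ΣQ = (500.0·25.00 + 54.10·591.0) / 554.1 = 44470/554.1 = 80.26 mg/L.
Travel time t = 8.00·1000 / 0.27 = 29630 s = 8.230 h.
Half-life 11.3 h → k = ln 2 / 11.3 = 0.06134 h⁻¹ = 1.472 d⁻¹.
After decay, C = 80.26 × e^(−kt) = 80.26 × 0.6036 = 48.45 mg/L.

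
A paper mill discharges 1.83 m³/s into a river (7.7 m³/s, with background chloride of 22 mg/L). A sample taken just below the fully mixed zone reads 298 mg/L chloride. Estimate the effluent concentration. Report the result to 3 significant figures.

Mass balance: 7.700·22.00 + 1.830·Cₑ = 9.530·298.0
→ Cₑ = (9.530·298.0 − 7.700·22.00) / 1.830 = 1459 mg/L.

1460 mg/L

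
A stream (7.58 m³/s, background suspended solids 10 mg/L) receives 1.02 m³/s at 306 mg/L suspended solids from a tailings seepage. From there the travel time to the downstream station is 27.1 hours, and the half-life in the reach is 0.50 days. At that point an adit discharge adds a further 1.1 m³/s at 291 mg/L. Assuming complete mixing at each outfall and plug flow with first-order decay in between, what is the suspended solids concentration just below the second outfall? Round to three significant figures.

Conservation of mass: C = (7.580·10.00 + 1.020·306.0) / 8.600 = 387.9/8.600 = 45.11 mg/L; combined flow 8.600 m³/s.
Half-life 0.50 d → k = ln 2 / 0.50 = 1.386 d⁻¹.
After decay, C = 45.11 × e^(−kt) = 45.11 × 0.2090 = 9.428 mg/L.
At the second outfall, C = (8.600·9.428 + 1.100·291.0) / (8.600 + 1.100) = 41.36 mg/L.

41.4 mg/L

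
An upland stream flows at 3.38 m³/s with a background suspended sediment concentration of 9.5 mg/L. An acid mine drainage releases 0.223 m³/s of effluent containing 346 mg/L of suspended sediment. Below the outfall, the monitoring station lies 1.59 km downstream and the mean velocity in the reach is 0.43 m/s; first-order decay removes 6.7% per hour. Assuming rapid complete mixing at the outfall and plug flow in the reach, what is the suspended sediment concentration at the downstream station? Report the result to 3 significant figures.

Mass balance: C = (3.380·9.500 + 0.2230·346.0) / 3.603 = 109.3/3.603 = 30.33 mg/L.
Travel time t = 1.59·1000 / 0.43 = 3698 s = 1.027 h.
6.7%/h lost → k = −ln(1 − 0.067) = 0.06935 h⁻¹.
Applying C = C₀e^(−kt): 30.33 × 0.9312 = 28.24 mg/L.

28.2 mg/L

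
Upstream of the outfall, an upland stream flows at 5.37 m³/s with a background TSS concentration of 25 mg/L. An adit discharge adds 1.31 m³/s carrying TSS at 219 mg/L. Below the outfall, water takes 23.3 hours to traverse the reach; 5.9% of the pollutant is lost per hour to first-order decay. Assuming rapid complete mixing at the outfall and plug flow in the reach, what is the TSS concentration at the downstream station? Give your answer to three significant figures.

Mixed concentration C = ΣQC/ΣQ = (5.370·25.00 + 1.310·219.0) / 6.680 = 421.1/6.680 = 63.04 mg/L.
5.9%/h lost → k = −ln(1 − 0.059) = 0.06081 h⁻¹.
Decay over the reach: 63.04·exp(−kt) = 63.04·0.2425 = 15.29 mg/L.

15.3 mg/L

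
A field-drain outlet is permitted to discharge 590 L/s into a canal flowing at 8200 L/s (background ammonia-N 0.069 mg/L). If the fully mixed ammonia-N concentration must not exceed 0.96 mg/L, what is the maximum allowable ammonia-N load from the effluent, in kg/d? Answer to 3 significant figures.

680 kg/d

Mass balance at the limit: 8200·0.06900 + 590.0·Cₑ = 8790·0.96 → Cₑ = 13.34 mg/L.
590.0 L/s = 0.5900 m³/s. Load = 0.5900 m³/s × 13.34 g/m³ × 86 400 s/d = 680.2 kg/d.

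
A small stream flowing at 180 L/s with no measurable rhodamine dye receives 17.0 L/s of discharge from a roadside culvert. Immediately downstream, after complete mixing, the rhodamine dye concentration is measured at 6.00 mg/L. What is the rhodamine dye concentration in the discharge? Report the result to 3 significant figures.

Mass balance: 180.0·0 + 17.00·Cₑ = 197.0·6.000
→ Cₑ = (197.0·6.000 − 180.0·0) / 17.00 = 69.53 mg/L.

69.5 mg/L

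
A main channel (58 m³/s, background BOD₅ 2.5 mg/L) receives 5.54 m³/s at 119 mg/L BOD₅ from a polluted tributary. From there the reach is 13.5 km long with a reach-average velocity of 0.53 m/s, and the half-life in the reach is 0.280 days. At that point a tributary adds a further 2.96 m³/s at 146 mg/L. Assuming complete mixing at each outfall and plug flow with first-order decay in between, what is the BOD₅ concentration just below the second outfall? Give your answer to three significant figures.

After mixing, C = (58.00·2.500 + 5.540·119.0) / 63.54 = 804.3/63.54 = 12.66 mg/L; combined flow 63.54 m³/s.
Travel time t = 13.5·1000 / 0.53 = 25470 s = 7.075 h.
Half-life 0.280 d → k = ln 2 / 0.280 = 2.476 d⁻¹.
First-order decay: C = 12.66·exp(−k·t) = 12.66·0.4820 = 6.101 mg/L.
At the second outfall, C = (63.54·6.101 + 2.960·146.0) / (63.54 + 2.960) = 12.33 mg/L.

12.3 mg/L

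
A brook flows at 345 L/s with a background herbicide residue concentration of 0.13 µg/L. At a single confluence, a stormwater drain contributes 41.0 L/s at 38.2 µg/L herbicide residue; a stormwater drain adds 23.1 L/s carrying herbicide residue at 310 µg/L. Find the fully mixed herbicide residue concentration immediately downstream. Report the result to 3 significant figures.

21.4 µg/L

Conservation of mass: C = (345.0·0.1300 + 41.00·38.20 + 23.10·310.0) / 409.1 = 8772/409.1 = 21.44 µg/L.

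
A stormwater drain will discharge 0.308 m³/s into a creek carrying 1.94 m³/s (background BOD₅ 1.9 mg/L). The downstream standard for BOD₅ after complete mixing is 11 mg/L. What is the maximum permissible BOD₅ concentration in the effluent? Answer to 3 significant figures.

At the limit, (Qr·Cr + Qe·Cₑ)/(Qr + Qe) = 11:
Cₑ = (2.248·11 − 1.940·1.900) / 0.3080 = 68.32 mg/L.

68.3 mg/L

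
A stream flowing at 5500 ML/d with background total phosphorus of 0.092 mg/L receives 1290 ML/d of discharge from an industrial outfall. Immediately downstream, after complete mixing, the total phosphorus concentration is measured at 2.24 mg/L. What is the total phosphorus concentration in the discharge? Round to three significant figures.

11.4 mg/L

Mass balance: 5500·0.09200 + 1290·Cₑ = 6790·2.240
→ Cₑ = (6790·2.240 − 5500·0.09200) / 1290 = 11.40 mg/L.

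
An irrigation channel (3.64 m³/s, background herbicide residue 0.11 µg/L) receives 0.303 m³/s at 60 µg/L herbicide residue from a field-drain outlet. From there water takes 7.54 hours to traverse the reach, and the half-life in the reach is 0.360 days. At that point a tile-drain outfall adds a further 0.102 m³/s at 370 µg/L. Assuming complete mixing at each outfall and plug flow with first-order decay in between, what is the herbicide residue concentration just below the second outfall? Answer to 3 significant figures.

11.8 µg/L

Mass balance: C = (3.640·0.1100 + 0.3030·60.00) / 3.943 = 18.58/3.943 = 4.712 µg/L; combined flow 3.943 m³/s.
Half-life 0.360 d → k = ln 2 / 0.360 = 1.925 d⁻¹.
After decay, C = 4.712 × e^(−kt) = 4.712 × 0.5461 = 2.573 µg/L.
At the second outfall, C = (3.943·2.573 + 0.1020·370.0) / (3.943 + 0.1020) = 11.84 µg/L.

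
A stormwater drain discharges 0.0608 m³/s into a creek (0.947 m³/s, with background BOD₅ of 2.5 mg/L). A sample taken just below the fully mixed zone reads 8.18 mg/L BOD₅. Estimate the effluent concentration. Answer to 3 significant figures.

Mass balance: 0.9470·2.500 + 0.06080·Cₑ = 1.008·8.180
→ Cₑ = (1.008·8.180 − 0.9470·2.500) / 0.06080 = 96.65 mg/L.

96.6 mg/L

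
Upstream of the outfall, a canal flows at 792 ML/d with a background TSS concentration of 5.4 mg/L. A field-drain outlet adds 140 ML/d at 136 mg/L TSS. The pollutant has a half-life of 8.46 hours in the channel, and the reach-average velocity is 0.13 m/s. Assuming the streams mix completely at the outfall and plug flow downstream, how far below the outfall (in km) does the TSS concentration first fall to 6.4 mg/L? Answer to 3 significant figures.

After mixing, C = (792.0·5.400 + 140.0·136.0) / 932.0 = 23320/932.0 = 25.02 mg/L.
Half-life 8.46 h → k = ln 2 / 8.46 = 0.08193 h⁻¹ = 1.966 d⁻¹.
Set 25.02·exp(−k·t) = 6.4 → t = ln(25.02/6.4)/k = 59900 s = 16.64 h.
Distance = v·t = 0.13·59900 = 7787 m = 7.787 km.

7.79 km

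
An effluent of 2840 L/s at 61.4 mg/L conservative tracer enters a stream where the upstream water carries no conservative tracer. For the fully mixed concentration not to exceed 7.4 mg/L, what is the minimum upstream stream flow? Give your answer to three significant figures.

20700 L/s

Set C_mix = 7.4: (Q·0 + 2840·61.40) / (Q + 2840) = 7.4
→ Q = 2840·(61.40 − 7.4)/(7.4 − 0) = 20720 L/s.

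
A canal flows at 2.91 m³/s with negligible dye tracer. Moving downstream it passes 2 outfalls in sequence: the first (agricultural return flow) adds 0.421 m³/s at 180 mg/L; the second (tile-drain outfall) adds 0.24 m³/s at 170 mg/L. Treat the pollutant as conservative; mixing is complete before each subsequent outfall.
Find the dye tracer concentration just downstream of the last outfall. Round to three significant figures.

After outfall 1: Q = 2.910 + 0.4210 = 3.331 m³/s; C = (2.910·0 + 0.4210·180.0)/3.331 = 22.75 mg/L.
After outfall 2: Q = 3.331 + 0.2400 = 3.571 m³/s; C = (3.331·22.75 + 0.2400·170.0)/3.571 = 32.65 mg/L.

32.6 mg/L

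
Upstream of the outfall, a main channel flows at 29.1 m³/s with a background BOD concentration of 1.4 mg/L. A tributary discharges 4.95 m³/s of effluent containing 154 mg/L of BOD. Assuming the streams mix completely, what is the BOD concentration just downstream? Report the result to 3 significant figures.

Flow-weighted average: C = (29.10·1.400 + 4.950·154.0) / 34.05 = 803.0/34.05 = 23.58 mg/L.

23.6 mg/L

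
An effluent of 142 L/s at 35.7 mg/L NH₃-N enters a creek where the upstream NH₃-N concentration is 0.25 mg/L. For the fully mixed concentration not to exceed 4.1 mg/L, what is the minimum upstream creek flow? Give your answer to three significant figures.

1170 L/s

Set C_mix = 4.1: (Q·0.2500 + 142.0·35.70) / (Q + 142.0) = 4.1
→ Q = 142.0·(35.70 − 4.1)/(4.1 − 0.2500) = 1166 L/s.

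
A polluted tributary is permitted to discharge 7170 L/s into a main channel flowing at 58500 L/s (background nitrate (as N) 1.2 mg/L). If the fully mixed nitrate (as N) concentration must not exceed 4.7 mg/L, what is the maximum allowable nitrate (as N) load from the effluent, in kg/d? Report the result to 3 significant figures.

20600 kg/d

Mass balance at the limit: 58500·1.200 + 7170·Cₑ = 65670·4.7 → Cₑ = 33.26 mg/L.
7170 L/s = 7.170 m³/s. Load = 7.170 m³/s × 33.26 g/m³ × 86 400 s/d = 20600 kg/d.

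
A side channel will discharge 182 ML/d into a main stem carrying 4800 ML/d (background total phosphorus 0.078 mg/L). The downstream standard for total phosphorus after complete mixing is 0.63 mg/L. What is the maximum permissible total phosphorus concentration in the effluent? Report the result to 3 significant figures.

At the limit, (Qr·Cr + Qe·Cₑ)/(Qr + Qe) = 0.63:
Cₑ = (4982·0.63 − 4800·0.07800) / 182.0 = 15.19 mg/L.

15.2 mg/L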